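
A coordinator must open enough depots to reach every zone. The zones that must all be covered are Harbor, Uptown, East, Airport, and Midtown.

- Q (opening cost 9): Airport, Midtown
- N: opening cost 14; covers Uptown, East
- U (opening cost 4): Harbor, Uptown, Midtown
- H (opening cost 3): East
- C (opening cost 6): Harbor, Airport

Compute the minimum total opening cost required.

This is a weighted set-cover instance.
Choose U, H, and C: together they cover Harbor, Uptown, East, Airport, Midtown — every zone.
Total opening cost: 4 + 3 + 6 = 13.
No cover costs less than 13.

13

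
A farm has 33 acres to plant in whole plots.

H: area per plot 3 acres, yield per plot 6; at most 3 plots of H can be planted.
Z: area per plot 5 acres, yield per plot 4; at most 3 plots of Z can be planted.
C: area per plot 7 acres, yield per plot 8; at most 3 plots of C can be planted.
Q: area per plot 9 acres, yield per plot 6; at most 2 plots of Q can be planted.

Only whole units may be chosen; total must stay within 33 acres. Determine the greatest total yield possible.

42

H has the best ratio (6/3); taking only H gives at most 3×6 = 18 (stopped by the supply cap of 3).
Mixing does better — 3×H and 3×C: area 30 ≤ 33, yield 3·6 + 3·8 = 42.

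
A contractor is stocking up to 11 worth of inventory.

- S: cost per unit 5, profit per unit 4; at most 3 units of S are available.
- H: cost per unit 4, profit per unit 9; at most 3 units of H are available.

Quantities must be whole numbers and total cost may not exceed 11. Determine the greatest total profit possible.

18

H has the best ratio (9/4); taking only H gives at most 2×9 = 18 (stopped by the cost limit).
Optimal: 2×H: cost 8 ≤ 11, profit 2·9 = 18.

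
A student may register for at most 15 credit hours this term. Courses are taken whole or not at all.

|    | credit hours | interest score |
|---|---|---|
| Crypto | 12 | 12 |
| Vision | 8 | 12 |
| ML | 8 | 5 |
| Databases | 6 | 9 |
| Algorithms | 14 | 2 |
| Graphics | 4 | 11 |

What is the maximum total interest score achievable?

23

Take Vision and Graphics: credit hours 8 + 4 = 12 ≤ 15, interest score 12 + 11 = 23.
No other feasible combination does better.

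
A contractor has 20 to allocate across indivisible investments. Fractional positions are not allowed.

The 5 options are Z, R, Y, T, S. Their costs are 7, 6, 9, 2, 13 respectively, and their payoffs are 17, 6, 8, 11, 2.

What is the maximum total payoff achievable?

Take Z, Y, and T: cost 7 + 9 + 2 = 18 ≤ 20, payoff 17 + 8 + 11 = 36.
No other feasible combination does better.

36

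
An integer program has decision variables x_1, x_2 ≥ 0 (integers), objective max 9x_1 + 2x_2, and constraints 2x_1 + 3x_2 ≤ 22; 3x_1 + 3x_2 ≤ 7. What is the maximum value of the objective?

18

The continuous relaxation peaks at (2.33, 0) with value 21.00; rounding to a feasible lattice point costs some objective.
(x_1,x_2)=(2,0): 2·2+3·0=4≤22, 3·2+3·0=6≤7, objective 18.
(x_1,x_2)=(1,1): 2·1+3·1=5≤22, 3·1+3·1=6≤7, objective 11.
Maximum is 18 at (x_1,x_2)=(2,0).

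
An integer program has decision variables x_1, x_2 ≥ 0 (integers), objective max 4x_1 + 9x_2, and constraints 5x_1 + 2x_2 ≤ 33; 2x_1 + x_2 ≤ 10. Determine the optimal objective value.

90

(x_1,x_2)=(0,10): 5·0+2·10=20≤33, 2·0+1·10=10≤10, objective 90.
(x_1,x_2)=(0,9): 5·0+2·9=18≤33, 2·0+1·9=9≤10, objective 81.
No feasible integer point exceeds 90.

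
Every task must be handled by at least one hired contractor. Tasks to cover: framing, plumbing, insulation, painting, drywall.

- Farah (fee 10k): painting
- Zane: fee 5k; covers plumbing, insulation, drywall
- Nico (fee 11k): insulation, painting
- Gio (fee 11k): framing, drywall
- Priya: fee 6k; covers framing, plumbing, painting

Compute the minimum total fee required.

This is a weighted set-cover instance.
Choose Zane and Priya: together they cover framing, plumbing, insulation, painting, drywall — every task.
Total fee: 5 + 6 = 11.
No cover costs less than 11.

11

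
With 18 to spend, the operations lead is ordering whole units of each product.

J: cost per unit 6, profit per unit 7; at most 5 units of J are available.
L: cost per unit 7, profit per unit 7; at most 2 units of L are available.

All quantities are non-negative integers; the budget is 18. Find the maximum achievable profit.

21

This is a bounded integer knapsack.
Take 3×J: cost 18 ≤ 18, profit 3·7 = 21.
No other integer combination yields more.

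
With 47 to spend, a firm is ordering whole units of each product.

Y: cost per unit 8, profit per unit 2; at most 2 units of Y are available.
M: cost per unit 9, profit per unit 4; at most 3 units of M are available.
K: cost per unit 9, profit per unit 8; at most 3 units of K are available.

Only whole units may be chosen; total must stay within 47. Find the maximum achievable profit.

32

K has the best ratio (8/9); taking only K gives at most 3×8 = 24 (stopped by the supply cap of 3).
Mixing does better — 2×M and 3×K: cost 45 ≤ 47, profit 2·4 + 3·8 = 32.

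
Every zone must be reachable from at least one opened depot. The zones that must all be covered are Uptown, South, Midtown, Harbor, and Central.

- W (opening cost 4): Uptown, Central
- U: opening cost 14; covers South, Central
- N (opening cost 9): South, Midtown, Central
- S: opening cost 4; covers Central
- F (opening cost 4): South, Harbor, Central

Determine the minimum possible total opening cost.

Choose W, N, and F: together they cover Uptown, South, Midtown, Harbor, Central — every zone.
Total opening cost: 4 + 9 + 4 = 17.

17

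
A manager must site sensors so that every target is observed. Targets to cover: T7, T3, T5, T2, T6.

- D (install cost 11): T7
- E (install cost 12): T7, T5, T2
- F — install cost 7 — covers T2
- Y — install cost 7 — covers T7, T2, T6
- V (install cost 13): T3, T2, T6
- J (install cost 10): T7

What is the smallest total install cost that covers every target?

25

The greedy cost-per-new-target heuristic would pick Y, E, and V for 32, but a cheaper cover exists.
Choose E and V: together they cover T7, T3, T5, T2, T6 — every target.
Total install cost: 12 + 13 = 25.
No cover costs less than 25.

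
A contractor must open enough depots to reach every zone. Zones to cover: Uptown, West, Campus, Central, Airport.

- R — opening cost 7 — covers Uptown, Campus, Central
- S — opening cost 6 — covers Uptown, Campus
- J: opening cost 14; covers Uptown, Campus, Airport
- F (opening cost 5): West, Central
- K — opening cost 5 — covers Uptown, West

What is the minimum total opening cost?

19

The greedy cost-per-new-zone heuristic would pick R, F, and J for 26, but a cheaper cover exists.
Choose J and F: together they cover Uptown, West, Campus, Central, Airport — every zone.
Total opening cost: 14 + 5 = 19.
No cover costs less than 19.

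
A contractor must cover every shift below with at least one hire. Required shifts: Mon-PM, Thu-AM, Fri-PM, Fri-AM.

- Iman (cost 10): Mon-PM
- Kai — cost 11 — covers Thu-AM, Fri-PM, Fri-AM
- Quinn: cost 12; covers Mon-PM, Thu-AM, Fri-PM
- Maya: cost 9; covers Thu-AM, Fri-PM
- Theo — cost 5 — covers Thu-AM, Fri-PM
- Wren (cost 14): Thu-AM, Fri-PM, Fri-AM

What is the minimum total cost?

21

The greedy cost-per-new-shift heuristic would pick Theo, Iman, and Kai for 26, but a cheaper cover exists.
Choose Iman and Kai: together they cover Mon-PM, Thu-AM, Fri-PM, Fri-AM — every shift.
Total cost: 10 + 11 = 21.
No cover costs less than 21.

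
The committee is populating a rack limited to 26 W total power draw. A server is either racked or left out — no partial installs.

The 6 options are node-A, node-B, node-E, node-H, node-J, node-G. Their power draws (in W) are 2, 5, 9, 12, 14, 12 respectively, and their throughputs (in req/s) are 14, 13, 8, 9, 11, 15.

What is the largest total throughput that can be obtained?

42

node-A + node-B + node-G: power draw 2 + 5 + 12 = 19 ≤ 26, throughput 14 + 13 + 15 = 42.
node-A + node-B + node-J: power draw 2 + 5 + 14 = 21 ≤ 26, throughput 14 + 13 + 11 = 38.
node-A + node-H + node-G: power draw 2 + 12 + 12 = 26 ≤ 26, throughput 14 + 9 + 15 = 38.
Best is node-A, node-B, and node-G with total throughput 42.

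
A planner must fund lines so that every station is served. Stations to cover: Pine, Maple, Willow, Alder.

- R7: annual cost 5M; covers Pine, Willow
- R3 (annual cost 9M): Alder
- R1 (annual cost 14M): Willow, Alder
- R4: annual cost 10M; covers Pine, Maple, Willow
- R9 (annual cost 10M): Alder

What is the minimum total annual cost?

This is a weighted set-cover instance.
The greedy cost-per-new-station heuristic would pick R7, R3, and R4 for 24, but a cheaper cover exists.
Choose R3 and R4: together they cover Pine, Maple, Willow, Alder — every station.
Total annual cost: 9 + 10 = 19.
No cover costs less than 19.

19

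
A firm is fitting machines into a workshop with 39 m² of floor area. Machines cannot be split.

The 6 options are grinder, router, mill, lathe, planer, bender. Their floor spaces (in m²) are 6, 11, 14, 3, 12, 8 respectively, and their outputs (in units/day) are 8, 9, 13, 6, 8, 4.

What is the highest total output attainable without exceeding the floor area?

Allowing fractional choices, the relaxed optimum would be about 39.3, but machines are indivisible.
grinder + mill + lathe + planer: floor space 6 + 14 + 3 + 12 = 35 ≤ 39, output 8 + 13 + 6 + 8 = 35.
grinder + router + mill + lathe: floor space 6 + 11 + 14 + 3 = 34 ≤ 39, output 8 + 9 + 13 + 6 = 36.
Best is grinder, router, mill, and lathe with total output 36.

36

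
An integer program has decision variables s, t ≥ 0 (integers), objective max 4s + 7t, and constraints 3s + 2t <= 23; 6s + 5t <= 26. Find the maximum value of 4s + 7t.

35

The continuous relaxation peaks at (0, 5.2) with value 36.40; rounding to a feasible lattice point costs some objective.
(s,t)=(0,5): 3·0+2·5=10≤23, 6·0+5·5=25≤26, objective 35.
(s,t)=(1,4): 3·1+2·4=11≤23, 6·1+5·4=26≤26, objective 32.
No feasible integer point exceeds 35.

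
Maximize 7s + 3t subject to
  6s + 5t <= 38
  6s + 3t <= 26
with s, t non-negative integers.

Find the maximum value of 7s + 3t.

28

(s,t)=(4,0): 6·4+5·0=24≤38, 6·4+3·0=24≤26, objective 28.
(s,t)=(3,1): 6·3+5·1=23≤38, 6·3+3·1=21≤26, objective 24.
(s,t)=(3,0): 6·3+5·0=18≤38, 6·3+3·0=18≤26, objective 21.
No feasible integer point exceeds 28.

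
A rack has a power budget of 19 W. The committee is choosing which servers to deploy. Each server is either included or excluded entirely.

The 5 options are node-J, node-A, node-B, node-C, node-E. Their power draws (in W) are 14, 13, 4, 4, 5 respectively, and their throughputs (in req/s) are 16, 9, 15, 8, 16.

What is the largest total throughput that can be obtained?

39

node-J + node-E: power draw 14 + 5 = 19 ≤ 19, throughput 16 + 16 = 32.
node-B + node-C + node-E: power draw 4 + 4 + 5 = 13 ≤ 19, throughput 15 + 8 + 16 = 39.
Best is node-B, node-C, and node-E with total throughput 39.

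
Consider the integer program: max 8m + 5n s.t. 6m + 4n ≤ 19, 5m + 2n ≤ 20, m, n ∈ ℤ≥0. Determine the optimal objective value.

(m,n)=(3,0) is feasible, giving 24.
(m,n)=(2,1) is feasible, giving 21.
(m,n)=(2,0) is feasible, giving 16.
No feasible integer point exceeds 24.

24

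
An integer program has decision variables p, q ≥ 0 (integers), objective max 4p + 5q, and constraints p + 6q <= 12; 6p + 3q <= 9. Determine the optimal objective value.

10

(p,q)=(0,2) is feasible, giving 10.
(p,q)=(1,1) is feasible, giving 9.
(p,q)=(0,1) is feasible, giving 5.
No feasible integer point exceeds 10.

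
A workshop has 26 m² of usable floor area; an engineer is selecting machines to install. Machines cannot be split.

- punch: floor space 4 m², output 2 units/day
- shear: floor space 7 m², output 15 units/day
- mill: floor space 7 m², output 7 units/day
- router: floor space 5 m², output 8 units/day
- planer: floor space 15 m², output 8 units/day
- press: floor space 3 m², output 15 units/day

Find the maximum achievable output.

47

This is a 0-1 knapsack instance.
Take punch, shear, mill, router, and press: floor space 4 + 7 + 7 + 5 + 3 = 26 ≤ 26, output 2 + 15 + 7 + 8 + 15 = 47.
No other feasible combination does better.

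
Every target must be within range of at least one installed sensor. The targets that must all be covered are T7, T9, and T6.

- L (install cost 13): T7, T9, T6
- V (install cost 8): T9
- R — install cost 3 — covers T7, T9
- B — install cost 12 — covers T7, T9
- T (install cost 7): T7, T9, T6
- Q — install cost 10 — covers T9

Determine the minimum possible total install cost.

7

This is an integer covering problem.
T alone covers T7, T9, T6 — every target.
Total install cost: 7.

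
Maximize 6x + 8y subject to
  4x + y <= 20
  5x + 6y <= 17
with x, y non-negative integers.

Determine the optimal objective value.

The continuous relaxation peaks at (0, 2.83) with value 22.67; rounding to a feasible lattice point costs some objective.
(x,y)=(1,2): 4·1+1·2=6≤20, 5·1+6·2=17≤17, objective 22.
(x,y)=(2,1): 4·2+1·1=9≤20, 5·2+6·1=16≤17, objective 20.
(x,y)=(0,2): 4·0+1·2=2≤20, 5·0+6·2=12≤17, objective 16.
(x,y)=(1,1): 4·1+1·1=5≤20, 5·1+6·1=11≤17, objective 14.
Maximum is 22 at (x,y)=(1,2).

22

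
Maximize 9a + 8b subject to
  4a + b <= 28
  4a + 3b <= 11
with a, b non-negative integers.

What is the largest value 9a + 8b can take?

26

The continuous relaxation peaks at (0, 3.67) with value 29.33; rounding to a feasible lattice point costs some objective.
(a,b)=(2,1): 4·2+1·1=9≤28, 4·2+3·1=11≤11, objective 26.
(a,b)=(1,2): 4·1+1·2=6≤28, 4·1+3·2=10≤11, objective 25.
(a,b)=(0,3): 4·0+1·3=3≤28, 4·0+3·3=9≤11, objective 24.
(a,b)=(2,0): 4·2+1·0=8≤28, 4·2+3·0=8≤11, objective 18.
The best lattice point is (2,1), giving 26.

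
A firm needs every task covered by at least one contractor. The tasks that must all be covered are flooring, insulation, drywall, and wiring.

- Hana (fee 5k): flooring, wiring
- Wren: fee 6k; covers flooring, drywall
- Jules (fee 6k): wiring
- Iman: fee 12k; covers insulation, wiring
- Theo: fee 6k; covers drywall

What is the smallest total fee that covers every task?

This is a weighted set-cover instance.
The greedy cost-per-new-task heuristic would pick Hana, Wren, and Iman for 23, but a cheaper cover exists.
Choose Wren and Iman: together they cover flooring, insulation, drywall, wiring — every task.
Total fee: 6 + 12 = 18.
No cover costs less than 18.

18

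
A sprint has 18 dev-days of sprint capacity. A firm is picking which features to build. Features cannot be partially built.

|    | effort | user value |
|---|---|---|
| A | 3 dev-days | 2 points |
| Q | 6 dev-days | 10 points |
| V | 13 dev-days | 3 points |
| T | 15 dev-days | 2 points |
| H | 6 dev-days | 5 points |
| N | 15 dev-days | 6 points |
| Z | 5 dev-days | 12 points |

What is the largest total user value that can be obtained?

27

This is an integer program with binary decision variables.
Take Q, H, and Z: effort 6 + 6 + 5 = 17 ≤ 18, user value 10 + 5 + 12 = 27.
No other feasible combination does better.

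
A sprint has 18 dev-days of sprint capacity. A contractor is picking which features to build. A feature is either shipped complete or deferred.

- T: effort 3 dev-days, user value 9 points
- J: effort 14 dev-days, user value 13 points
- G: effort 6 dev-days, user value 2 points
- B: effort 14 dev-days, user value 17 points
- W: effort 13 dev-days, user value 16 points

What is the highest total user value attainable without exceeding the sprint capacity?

26

Allowing fractional choices, the relaxed optimum would be about 27.4, but features are indivisible.
T + W: effort 3 + 13 = 16 ≤ 18, user value 9 + 16 = 25.
T + B: effort 3 + 14 = 17 ≤ 18, user value 9 + 17 = 26.
T + J: effort 3 + 14 = 17 ≤ 18, user value 9 + 13 = 22.
Best is T and B with total user value 26.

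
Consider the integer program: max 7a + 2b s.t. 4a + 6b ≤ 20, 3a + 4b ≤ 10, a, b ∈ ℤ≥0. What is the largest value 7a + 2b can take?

The continuous relaxation peaks at (3.33, 0) with value 23.33; rounding to a feasible lattice point costs some objective.
(a,b)=(3,0): 4·3+6·0=12≤20, 3·3+4·0=9≤10, objective 21.
(a,b)=(2,1): 4·2+6·1=14≤20, 3·2+4·1=10≤10, objective 16.
(a,b)=(2,0): 4·2+6·0=8≤20, 3·2+4·0=6≤10, objective 14.
The best lattice point is (3,0), giving 21.

21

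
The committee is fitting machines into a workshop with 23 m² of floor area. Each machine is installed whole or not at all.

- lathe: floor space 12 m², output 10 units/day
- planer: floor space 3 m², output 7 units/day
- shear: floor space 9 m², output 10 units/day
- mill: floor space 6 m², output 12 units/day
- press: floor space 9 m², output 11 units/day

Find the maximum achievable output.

Allowing fractional choices, the relaxed optimum would be about 35.6, but machines are indivisible.
lathe + planer + mill: floor space 12 + 3 + 6 = 21 ≤ 23, output 10 + 7 + 12 = 29.
planer + shear + mill: floor space 3 + 9 + 6 = 18 ≤ 23, output 7 + 10 + 12 = 29.
planer + mill + press: floor space 3 + 6 + 9 = 18 ≤ 23, output 7 + 12 + 11 = 30.
Best is planer, mill, and press with total output 30.

30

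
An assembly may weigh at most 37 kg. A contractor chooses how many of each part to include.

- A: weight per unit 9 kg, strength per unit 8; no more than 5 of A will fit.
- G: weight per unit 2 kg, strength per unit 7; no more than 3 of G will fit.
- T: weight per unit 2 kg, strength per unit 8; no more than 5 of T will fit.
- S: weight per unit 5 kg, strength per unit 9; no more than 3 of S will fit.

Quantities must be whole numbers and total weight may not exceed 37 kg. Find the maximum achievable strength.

88

T has the best ratio (8/2); taking only T gives at most 5×8 = 40 (stopped by the supply cap of 5).
Mixing does better — 3×G, 5×T, and 3×S: weight 31 ≤ 37, strength 3·7 + 5·8 + 3·9 = 88.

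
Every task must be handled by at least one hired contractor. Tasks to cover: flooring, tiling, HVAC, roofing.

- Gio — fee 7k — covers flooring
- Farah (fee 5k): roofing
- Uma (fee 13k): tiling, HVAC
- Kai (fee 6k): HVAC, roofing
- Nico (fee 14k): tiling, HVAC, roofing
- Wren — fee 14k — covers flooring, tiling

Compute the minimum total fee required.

The greedy cost-per-new-task heuristic would pick Kai, Gio, and Uma for 26, but a cheaper cover exists.
Choose Kai and Wren: together they cover flooring, tiling, HVAC, roofing — every task.
Total fee: 6 + 14 = 20.
No cover costs less than 20.

20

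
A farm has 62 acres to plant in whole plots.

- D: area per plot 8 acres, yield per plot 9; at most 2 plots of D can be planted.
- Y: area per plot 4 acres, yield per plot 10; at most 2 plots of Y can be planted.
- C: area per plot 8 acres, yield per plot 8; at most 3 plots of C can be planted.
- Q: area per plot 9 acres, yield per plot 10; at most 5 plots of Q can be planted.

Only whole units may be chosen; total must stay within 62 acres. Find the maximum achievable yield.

79

This is a bounded integer knapsack.
1×D, 2×Y, and 5×Q: area 61 ≤ 62, yield 1·9 + 2·10 + 5·10 = 79.
2×Y, 1×C, and 5×Q: area 61 ≤ 62, yield 2·10 + 1·8 + 5·10 = 78.
Best is 79.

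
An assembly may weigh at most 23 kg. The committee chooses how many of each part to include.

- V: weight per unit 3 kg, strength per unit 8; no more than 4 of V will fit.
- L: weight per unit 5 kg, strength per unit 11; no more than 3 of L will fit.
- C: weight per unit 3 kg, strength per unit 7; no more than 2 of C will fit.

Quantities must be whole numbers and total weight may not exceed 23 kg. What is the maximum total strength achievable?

57

This is a bounded integer knapsack.
Take 4×V, 1×L, and 2×C: weight 23 ≤ 23, strength 4·8 + 1·11 + 2·7 = 57.
V has the best ratio (8/3) and is taken to its limit of 4; remaining capacity is filled optimally with the others.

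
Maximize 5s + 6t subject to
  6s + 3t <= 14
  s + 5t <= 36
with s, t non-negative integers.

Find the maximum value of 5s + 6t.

24

The continuous relaxation peaks at (0, 4.67) with value 28.00; rounding to a feasible lattice point costs some objective.
(s,t)=(0,4): 6·0+3·4=12≤14, 1·0+5·4=20≤36, objective 24.
(s,t)=(0,3): 6·0+3·3=9≤14, 1·0+5·3=15≤36, objective 18.
The best lattice point is (0,4), giving 24.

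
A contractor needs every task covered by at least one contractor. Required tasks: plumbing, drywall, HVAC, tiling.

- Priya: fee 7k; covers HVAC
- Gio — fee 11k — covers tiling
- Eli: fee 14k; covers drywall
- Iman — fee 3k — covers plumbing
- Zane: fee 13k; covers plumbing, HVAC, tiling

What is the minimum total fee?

27

The greedy cost-per-new-task heuristic would pick Iman, Zane, and Eli for 30, but a cheaper cover exists.
Choose Eli and Zane: together they cover plumbing, drywall, HVAC, tiling — every task.
Total fee: 14 + 13 = 27.
No cover costs less than 27.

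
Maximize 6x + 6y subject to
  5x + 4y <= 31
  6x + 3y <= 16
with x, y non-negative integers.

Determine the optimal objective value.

Relaxing integrality, the LP optimum is 32.00 at (x,y) = (0, 5.33), which is not an integer point.
(x,y)=(0,5): 5·0+4·5=20≤31, 6·0+3·5=15≤16, objective 30.
(x,y)=(0,4): 5·0+4·4=16≤31, 6·0+3·4=12≤16, objective 24.
The best lattice point is (0,5), giving 30.

30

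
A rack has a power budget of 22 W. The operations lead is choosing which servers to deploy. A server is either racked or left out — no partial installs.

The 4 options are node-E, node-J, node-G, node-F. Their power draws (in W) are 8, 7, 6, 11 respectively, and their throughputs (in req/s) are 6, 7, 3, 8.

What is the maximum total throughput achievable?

16

Take node-E, node-J, and node-G: power draw 8 + 7 + 6 = 21 ≤ 22, throughput 6 + 7 + 3 = 16.
No other feasible combination does better.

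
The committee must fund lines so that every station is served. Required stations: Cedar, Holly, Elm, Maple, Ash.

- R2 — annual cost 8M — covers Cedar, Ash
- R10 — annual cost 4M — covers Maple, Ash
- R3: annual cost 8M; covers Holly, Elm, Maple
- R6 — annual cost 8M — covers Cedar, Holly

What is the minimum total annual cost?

This is an integer covering problem.
Choose R2 and R3: together they cover Cedar, Holly, Elm, Maple, Ash — every station.
Total annual cost: 8 + 8 = 16.

16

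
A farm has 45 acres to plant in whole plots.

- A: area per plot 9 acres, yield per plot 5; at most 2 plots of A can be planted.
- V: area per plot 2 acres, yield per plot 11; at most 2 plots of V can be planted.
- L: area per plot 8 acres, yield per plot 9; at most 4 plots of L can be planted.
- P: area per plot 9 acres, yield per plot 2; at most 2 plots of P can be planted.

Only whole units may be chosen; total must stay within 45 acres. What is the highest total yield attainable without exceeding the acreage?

63

1×A, 2×V, and 4×L: area 45 ≤ 45, yield 1·5 + 2·11 + 4·9 = 63.
2×V, 4×L, and 1×P: area 45 ≤ 45, yield 2·11 + 4·9 + 1·2 = 60.
Best is 63.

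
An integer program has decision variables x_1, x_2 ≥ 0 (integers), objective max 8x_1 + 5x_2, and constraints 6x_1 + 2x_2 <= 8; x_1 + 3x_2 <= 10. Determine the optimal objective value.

15

(x_1,x_2)=(0,3) is feasible, giving 15.
(x_1,x_2)=(0,2) is feasible, giving 10.
No feasible integer point exceeds 15.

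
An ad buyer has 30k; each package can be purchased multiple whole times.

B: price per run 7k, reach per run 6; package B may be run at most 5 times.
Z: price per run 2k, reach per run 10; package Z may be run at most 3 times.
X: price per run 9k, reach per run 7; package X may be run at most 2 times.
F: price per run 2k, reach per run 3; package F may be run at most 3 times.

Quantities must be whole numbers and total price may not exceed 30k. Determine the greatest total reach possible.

Z has the best ratio (10/2); taking only Z gives at most 3×10 = 30 (stopped by the supply cap of 3).
Mixing does better — 3×Z, 2×X, and 3×F: price 30 ≤ 30, reach 3·10 + 2·7 + 3·3 = 53.

53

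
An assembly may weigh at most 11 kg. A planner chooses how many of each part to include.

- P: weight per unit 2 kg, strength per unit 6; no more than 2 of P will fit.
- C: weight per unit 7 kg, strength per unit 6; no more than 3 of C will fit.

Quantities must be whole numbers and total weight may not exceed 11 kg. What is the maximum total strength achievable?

2×P and 1×C: weight 11 ≤ 11, strength 2·6 + 1·6 = 18.
1×P and 1×C: weight 9 ≤ 11, strength 1·6 + 1·6 = 12.
Best is 18.

18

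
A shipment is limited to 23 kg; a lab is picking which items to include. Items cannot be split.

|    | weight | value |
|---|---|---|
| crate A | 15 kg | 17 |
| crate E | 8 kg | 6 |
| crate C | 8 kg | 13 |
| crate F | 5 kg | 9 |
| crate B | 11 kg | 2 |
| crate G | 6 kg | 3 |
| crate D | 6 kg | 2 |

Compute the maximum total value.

30

Take crate A and crate C: weight 15 + 8 = 23 ≤ 23, value 17 + 13 = 30.
No other feasible combination does better.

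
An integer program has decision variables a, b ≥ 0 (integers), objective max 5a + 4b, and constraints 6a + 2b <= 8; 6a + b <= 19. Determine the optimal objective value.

16

(a,b)=(0,4): 6·0+2·4=8≤8, 6·0+1·4=4≤19, objective 16.
(a,b)=(0,3): 6·0+2·3=6≤8, 6·0+1·3=3≤19, objective 12.
The best lattice point is (0,4), giving 16.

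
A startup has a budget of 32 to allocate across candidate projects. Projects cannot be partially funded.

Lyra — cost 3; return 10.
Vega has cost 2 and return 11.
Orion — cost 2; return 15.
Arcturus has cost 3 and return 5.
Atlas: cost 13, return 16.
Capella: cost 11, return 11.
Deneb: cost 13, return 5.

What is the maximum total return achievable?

63

Take Lyra, Vega, Orion, Atlas, and Capella: cost 3 + 2 + 2 + 13 + 11 = 31 ≤ 32, return 10 + 11 + 15 + 16 + 11 = 63.
No other feasible combination does better.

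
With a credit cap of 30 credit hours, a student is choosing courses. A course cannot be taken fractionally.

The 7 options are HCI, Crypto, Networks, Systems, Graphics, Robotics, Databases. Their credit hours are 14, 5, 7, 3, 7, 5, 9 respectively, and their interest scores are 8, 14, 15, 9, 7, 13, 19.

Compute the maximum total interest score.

Crypto + Networks + Systems + Robotics + Databases: credit hours 5 + 7 + 3 + 5 + 9 = 29 ≤ 30, interest score 14 + 15 + 9 + 13 + 19 = 70.
Crypto + Networks + Robotics + Databases: credit hours 5 + 7 + 5 + 9 = 26 ≤ 30, interest score 14 + 15 + 13 + 19 = 61.
Crypto + Systems + Graphics + Robotics + Databases: credit hours 5 + 3 + 7 + 5 + 9 = 29 ≤ 30, interest score 14 + 9 + 7 + 13 + 19 = 62.
Best is Crypto, Networks, Systems, Robotics, and Databases with total interest score 70.

70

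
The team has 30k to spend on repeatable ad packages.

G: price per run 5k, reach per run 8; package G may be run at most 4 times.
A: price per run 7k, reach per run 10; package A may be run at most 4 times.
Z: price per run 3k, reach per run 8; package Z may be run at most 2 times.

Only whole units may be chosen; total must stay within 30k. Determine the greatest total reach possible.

3×G, 1×A, and 2×Z: price 28 ≤ 30, reach 3·8 + 1·10 + 2·8 = 50.
2×G, 2×A, and 2×Z: price 30 ≤ 30, reach 2·8 + 2·10 + 2·8 = 52.
Best is 52.

52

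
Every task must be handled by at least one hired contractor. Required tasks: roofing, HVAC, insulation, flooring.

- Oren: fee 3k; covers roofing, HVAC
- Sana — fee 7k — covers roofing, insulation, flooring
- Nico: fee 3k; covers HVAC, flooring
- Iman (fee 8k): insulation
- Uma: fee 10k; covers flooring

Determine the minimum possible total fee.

10

The greedy cost-per-new-task heuristic would pick Oren, Nico, and Sana for 13, but a cheaper cover exists.
Choose Oren and Sana: together they cover roofing, HVAC, insulation, flooring — every task.
Total fee: 3 + 7 = 10.
No cover costs less than 10.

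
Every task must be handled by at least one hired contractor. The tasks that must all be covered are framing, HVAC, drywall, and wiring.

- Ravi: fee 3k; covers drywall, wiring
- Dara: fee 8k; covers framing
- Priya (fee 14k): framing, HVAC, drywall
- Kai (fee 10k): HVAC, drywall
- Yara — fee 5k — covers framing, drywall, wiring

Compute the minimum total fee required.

15

The greedy cost-per-new-task heuristic would pick Ravi, Yara, and Kai for 18, but a cheaper cover exists.
Choose Kai and Yara: together they cover framing, HVAC, drywall, wiring — every task.
Total fee: 10 + 5 = 15.
No cover costs less than 15.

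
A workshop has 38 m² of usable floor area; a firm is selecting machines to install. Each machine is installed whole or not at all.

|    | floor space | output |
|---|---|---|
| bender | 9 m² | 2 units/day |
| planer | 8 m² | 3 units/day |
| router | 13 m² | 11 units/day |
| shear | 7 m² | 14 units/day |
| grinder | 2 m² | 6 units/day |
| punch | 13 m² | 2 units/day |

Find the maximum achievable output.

34

Allowing fractional choices, the relaxed optimum would be about 35.8, but machines are indivisible.
bender + router + shear + grinder: floor space 9 + 13 + 7 + 2 = 31 ≤ 38, output 2 + 11 + 14 + 6 = 33.
router + shear + grinder + punch: floor space 13 + 7 + 2 + 13 = 35 ≤ 38, output 11 + 14 + 6 + 2 = 33.
planer + router + shear + grinder: floor space 8 + 13 + 7 + 2 = 30 ≤ 38, output 3 + 11 + 14 + 6 = 34.
Best is planer, router, shear, and grinder with total output 34.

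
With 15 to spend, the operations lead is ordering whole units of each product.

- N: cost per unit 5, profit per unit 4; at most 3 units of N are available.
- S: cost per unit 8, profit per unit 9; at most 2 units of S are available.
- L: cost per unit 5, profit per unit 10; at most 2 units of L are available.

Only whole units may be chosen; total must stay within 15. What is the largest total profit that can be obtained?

This is a bounded integer knapsack.
Take 1×N and 2×L: cost 15 ≤ 15, profit 1·4 + 2·10 = 24.
L has the best ratio (10/5) and is taken to its limit of 2; remaining capacity is filled optimally with the others.

24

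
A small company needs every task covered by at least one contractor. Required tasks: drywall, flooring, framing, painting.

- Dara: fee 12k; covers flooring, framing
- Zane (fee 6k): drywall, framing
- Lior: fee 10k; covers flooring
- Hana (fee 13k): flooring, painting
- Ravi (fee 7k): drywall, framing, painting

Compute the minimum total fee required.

Choose Lior and Ravi: together they cover drywall, flooring, framing, painting — every task.
Total fee: 10 + 7 = 17.
No cover costs less than 17.

17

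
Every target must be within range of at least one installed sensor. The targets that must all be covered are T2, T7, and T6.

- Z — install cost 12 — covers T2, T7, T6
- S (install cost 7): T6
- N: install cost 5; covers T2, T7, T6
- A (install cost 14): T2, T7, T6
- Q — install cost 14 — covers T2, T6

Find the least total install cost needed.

N alone covers T2, T7, T6 — every target.
Total install cost: 5.
No cover costs less than 5.

5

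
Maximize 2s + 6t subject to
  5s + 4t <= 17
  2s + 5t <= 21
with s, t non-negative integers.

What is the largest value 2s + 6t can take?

24

(s,t)=(0,4): 5·0+4·4=16≤17, 2·0+5·4=20≤21, objective 24.
(s,t)=(1,3): 5·1+4·3=17≤17, 2·1+5·3=17≤21, objective 20.
(s,t)=(0,3): 5·0+4·3=12≤17, 2·0+5·3=15≤21, objective 18.
The best lattice point is (0,4), giving 24.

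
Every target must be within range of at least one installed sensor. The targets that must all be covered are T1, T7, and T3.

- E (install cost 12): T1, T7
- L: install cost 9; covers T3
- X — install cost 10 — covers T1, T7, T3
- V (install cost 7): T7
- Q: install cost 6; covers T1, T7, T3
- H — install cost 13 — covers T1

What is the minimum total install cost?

This is a weighted set-cover instance.
Q alone covers T1, T7, T3 — every target.
Total install cost: 6.
No cover costs less than 6.

6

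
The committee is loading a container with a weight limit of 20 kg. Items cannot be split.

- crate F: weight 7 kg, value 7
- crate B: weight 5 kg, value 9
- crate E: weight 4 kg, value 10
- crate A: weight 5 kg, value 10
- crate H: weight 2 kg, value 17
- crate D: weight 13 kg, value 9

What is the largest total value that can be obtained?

46

crate B + crate E + crate A + crate H: weight 5 + 4 + 5 + 2 = 16 ≤ 20, value 9 + 10 + 10 + 17 = 46.
crate F + crate B + crate E + crate H: weight 7 + 5 + 4 + 2 = 18 ≤ 20, value 7 + 9 + 10 + 17 = 43.
crate F + crate E + crate A + crate H: weight 7 + 4 + 5 + 2 = 18 ≤ 20, value 7 + 10 + 10 + 17 = 44.
Best is crate B, crate E, crate A, and crate H with total value 46.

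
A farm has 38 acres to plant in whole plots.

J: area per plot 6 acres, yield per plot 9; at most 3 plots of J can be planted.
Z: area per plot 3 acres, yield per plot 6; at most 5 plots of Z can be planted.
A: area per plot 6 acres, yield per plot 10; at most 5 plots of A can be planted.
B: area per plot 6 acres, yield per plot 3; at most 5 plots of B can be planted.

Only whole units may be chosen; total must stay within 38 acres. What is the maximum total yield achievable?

Z has the best ratio (6/3); taking only Z gives at most 5×6 = 30 (stopped by the supply cap of 5).
Mixing does better — 4×Z and 4×A: area 36 ≤ 38, yield 4·6 + 4·10 = 64.

64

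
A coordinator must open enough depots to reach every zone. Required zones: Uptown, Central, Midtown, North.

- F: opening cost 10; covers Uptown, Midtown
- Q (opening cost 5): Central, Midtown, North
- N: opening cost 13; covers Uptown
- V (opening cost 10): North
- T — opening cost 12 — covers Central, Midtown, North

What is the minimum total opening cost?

Choose F and Q: together they cover Uptown, Central, Midtown, North — every zone.
Total opening cost: 10 + 5 = 15.
No cover costs less than 15.

15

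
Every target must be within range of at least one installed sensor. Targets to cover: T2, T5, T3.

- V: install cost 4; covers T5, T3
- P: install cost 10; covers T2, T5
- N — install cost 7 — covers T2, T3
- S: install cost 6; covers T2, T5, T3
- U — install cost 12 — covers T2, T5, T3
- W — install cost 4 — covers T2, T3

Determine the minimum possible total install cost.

S alone covers T2, T5, T3 — every target.
Total install cost: 6.

6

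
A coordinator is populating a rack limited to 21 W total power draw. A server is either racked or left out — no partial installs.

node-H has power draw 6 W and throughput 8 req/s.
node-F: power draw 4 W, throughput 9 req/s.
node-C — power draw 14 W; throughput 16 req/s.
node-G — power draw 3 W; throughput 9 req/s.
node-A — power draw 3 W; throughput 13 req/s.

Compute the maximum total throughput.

Allowing fractional choices, the relaxed optimum would be about 44.7, but servers are indivisible.
node-H + node-F + node-G + node-A: power draw 6 + 4 + 3 + 3 = 16 ≤ 21, throughput 8 + 9 + 9 + 13 = 39.
node-F + node-C + node-A: power draw 4 + 14 + 3 = 21 ≤ 21, throughput 9 + 16 + 13 = 38.
node-C + node-G + node-A: power draw 14 + 3 + 3 = 20 ≤ 21, throughput 16 + 9 + 13 = 38.
Best is node-H, node-F, node-G, and node-A with total throughput 39.

39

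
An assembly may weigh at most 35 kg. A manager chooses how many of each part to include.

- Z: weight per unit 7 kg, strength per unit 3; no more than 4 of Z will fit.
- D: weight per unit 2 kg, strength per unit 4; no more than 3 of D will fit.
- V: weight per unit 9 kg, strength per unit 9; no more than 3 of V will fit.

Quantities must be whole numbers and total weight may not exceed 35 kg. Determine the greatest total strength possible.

39

3×D and 3×V: weight 33 ≤ 35, strength 3·4 + 3·9 = 39.
2×D and 3×V: weight 31 ≤ 35, strength 2·4 + 3·9 = 35.
Best is 39.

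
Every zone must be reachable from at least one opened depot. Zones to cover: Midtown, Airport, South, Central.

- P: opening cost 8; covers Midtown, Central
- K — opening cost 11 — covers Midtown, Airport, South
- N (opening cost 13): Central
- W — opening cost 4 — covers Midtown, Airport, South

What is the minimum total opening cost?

This is a weighted set-cover instance.
Choose P and W: together they cover Midtown, Airport, South, Central — every zone.
Total opening cost: 8 + 4 = 12.
No cover costs less than 12.

12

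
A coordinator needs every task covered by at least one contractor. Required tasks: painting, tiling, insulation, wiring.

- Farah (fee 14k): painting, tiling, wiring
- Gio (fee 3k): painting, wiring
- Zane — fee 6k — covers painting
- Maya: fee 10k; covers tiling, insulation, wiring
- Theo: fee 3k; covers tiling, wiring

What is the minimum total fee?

Choose Gio and Maya: together they cover painting, tiling, insulation, wiring — every task.
Total fee: 3 + 10 = 13.

13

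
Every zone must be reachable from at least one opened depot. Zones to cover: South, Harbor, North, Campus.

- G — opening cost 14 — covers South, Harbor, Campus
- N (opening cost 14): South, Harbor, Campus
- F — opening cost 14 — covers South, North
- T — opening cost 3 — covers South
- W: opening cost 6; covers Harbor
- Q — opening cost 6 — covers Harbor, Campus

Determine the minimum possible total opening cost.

This is a weighted set-cover instance.
Choose F and Q: together they cover South, Harbor, North, Campus — every zone.
Total opening cost: 14 + 6 = 20.

20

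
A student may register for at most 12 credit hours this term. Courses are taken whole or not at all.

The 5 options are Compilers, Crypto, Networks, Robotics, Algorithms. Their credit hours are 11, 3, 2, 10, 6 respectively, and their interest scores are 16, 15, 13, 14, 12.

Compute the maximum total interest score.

Take Crypto, Networks, and Algorithms: credit hours 3 + 2 + 6 = 11 ≤ 12, interest score 15 + 13 + 12 = 40.
No other feasible combination does better.

40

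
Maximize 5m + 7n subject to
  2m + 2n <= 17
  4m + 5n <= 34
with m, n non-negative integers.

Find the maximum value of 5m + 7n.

Relaxing integrality, the LP optimum is 47.60 at (m,n) = (0, 6.8), which is not an integer point.
(m,n)=(1,6): 2·1+2·6=14≤17, 4·1+5·6=34≤34, objective 47.
(m,n)=(2,5): 2·2+2·5=14≤17, 4·2+5·5=33≤34, objective 45.
(m,n)=(0,6): 2·0+2·6=12≤17, 4·0+5·6=30≤34, objective 42.
The best lattice point is (1,6), giving 47.

47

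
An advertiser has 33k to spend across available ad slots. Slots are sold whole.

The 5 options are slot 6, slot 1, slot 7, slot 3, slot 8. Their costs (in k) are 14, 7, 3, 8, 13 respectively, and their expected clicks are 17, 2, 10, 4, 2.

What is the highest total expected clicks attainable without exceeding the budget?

33

Allowing fractional choices, the relaxed optimum would be about 33.2, but ad slots are indivisible.
slot 6 + slot 7 + slot 3: cost 14 + 3 + 8 = 25 ≤ 33, expected clicks 17 + 10 + 4 = 31.
slot 6 + slot 1 + slot 7 + slot 3: cost 14 + 7 + 3 + 8 = 32 ≤ 33, expected clicks 17 + 2 + 10 + 4 = 33.
Best is slot 6, slot 1, slot 7, and slot 3 with total expected clicks 33.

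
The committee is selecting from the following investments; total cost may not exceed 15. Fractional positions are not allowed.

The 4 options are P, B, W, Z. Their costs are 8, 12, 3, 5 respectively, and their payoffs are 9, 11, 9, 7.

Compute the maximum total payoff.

P + W: cost 8 + 3 = 11 ≤ 15, payoff 9 + 9 = 18.
W + Z: cost 3 + 5 = 8 ≤ 15, payoff 9 + 7 = 16.
B + W: cost 12 + 3 = 15 ≤ 15, payoff 11 + 9 = 20.
Best is B and W with total payoff 20.

20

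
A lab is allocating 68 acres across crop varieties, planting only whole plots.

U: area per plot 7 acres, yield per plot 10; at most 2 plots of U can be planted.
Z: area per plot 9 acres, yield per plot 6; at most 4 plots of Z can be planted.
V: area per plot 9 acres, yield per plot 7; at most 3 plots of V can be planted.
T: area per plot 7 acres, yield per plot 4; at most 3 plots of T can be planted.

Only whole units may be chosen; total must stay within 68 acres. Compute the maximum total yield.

59

2×U, 3×Z, and 3×V: area 68 ≤ 68, yield 2·10 + 3·6 + 3·7 = 59.
2×U, 4×Z, and 2×V: area 68 ≤ 68, yield 2·10 + 4·6 + 2·7 = 58.
Best is 59.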